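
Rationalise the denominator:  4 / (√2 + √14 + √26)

Group as (√14 + √26) + √2; multiply by (√14 + √26) - √2, then rationalise the remaining surd.

(-4*√182 - 10*√26 + 14*√14 + 38*√2)/3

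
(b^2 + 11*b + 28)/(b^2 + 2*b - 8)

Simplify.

(b + 7)/(b - 2)

Factor: b^2 + 11*b + 28 = (b + 7)*(b + 4);  b^2 + 2*b - 8 = (b - 2)*(b + 4)
Cancel the common factor (b + 4).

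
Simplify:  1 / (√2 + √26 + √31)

Group as (√26 + √31) + √2; multiply by (√26 + √31) - √2, then rationalise the remaining surd.

(-4*√403 - 3*√31 + 7*√26 + 55*√2)/199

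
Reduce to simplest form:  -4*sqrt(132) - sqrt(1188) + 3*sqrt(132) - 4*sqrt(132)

-16*sqrt(33)

4*sqrt(132) = 8*sqrt(33); sqrt(1188) = 6*sqrt(33); 3*sqrt(132) = 6*sqrt(33); 4*sqrt(132) = 8*sqrt(33)
Combine: (-8 - 6 + 6 - 8)·sqrt(33) = -16*sqrt(33)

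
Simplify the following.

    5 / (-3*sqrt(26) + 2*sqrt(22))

(-15*sqrt(26) - 10*sqrt(22))/146

Multiply numerator and denominator by 2*sqrt(22) + 3*sqrt(26).
Denominator becomes -146; numerator becomes 10*sqrt(22) + 15*sqrt(26).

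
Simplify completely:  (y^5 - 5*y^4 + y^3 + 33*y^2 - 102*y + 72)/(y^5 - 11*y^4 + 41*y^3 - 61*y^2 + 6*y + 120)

Factor: y^5 - 5*y^4 + y^3 + 33*y^2 - 102*y + 72 = (y - 4)*(y^2 - 3*y + 6)*(y - 1)*(y + 3);  y^5 - 11*y^4 + 41*y^3 - 61*y^2 + 6*y + 120 = (y - 4)*(y + 1)*(y - 5)*(y^2 - 3*y + 6)
Cancel the common factors (y^2 - 3*y + 6), (y - 4).

(y^2 + 2*y - 3)/(y^2 - 4*y - 5)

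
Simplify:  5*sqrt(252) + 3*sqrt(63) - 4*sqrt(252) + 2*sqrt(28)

19*sqrt(7)

5*sqrt(252) = 30*sqrt(7); 3*sqrt(63) = 9*sqrt(7); 4*sqrt(252) = 24*sqrt(7); 2*sqrt(28) = 4*sqrt(7)
Combine: (30 + 9 - 24 + 4)·sqrt(7) = 19*sqrt(7)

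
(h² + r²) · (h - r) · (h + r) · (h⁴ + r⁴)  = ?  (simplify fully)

h⁸ - r⁸

Telescope via difference of squares: (h+r)(h-r) = h² - r², then repeat with the next factor.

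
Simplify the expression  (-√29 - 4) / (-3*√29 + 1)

(√29 + 7)/20

Multiply numerator and denominator by 1 + 3*√29.
Denominator becomes -260; numerator becomes -91 - 13*√29.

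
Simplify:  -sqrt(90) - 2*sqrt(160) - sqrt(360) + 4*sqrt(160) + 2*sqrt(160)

7*sqrt(10)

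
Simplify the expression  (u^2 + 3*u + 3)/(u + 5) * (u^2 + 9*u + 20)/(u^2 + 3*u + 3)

u + 4

Factor: u^2 + 9*u + 20 = (u + 5)*(u + 4)
Cancel the common factors (u^2 + 3*u + 3), (u + 5).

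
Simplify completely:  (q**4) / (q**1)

q**3

Quotient: q**3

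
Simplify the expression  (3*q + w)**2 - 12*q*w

Expanding gives 9*q**2 - 6*q*w + w**2, a perfect square.

(3*q - w)**2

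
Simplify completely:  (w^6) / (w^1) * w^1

Quotient: w^5
Multiply by w^1: add exponents.

w^6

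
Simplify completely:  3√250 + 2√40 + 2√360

3√250 = 15*√10; 2√40 = 4*√10; 2√360 = 12*√10
Combine: (15 + 4 + 12)·√10 = 31*√10

31*√10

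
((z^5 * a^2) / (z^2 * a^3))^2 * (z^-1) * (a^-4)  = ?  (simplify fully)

Inside the bracket: z^3 * (a^-1)
Raise to the power 2: z^6 * (a^-2)
Multiply by (z^-1) * (a^-4): add exponents.

z^5/a^6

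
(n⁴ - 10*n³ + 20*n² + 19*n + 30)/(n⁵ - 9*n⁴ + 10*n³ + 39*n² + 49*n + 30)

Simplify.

1/(n + 1)

Factor: n⁴ - 10*n³ + 20*n² + 19*n + 30 = (n² + n + 1)·(n - 6)·(n - 5);  n⁵ - 9*n⁴ + 10*n³ + 39*n² + 49*n + 30 = (n² + n + 1)·(n + 1)·(n - 5)·(n - 6)
Cancel the common factors (n² + n + 1), (n - 6), (n - 5).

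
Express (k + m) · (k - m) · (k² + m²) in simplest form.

k⁴ - m⁴

(k+m)(k-m) = k² - m²; continue pairing.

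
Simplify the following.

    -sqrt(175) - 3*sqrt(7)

-8*sqrt(7)

sqrt(175) = 5*sqrt(7); 3*sqrt(7) = 3*sqrt(7)
Combine: (-5 - 3)·sqrt(7) = -8*sqrt(7)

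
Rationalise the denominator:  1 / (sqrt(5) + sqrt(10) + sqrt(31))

Group as (sqrt(10) + sqrt(31)) + sqrt(5); multiply by (sqrt(10) + sqrt(31)) - sqrt(5), then rationalise the remaining surd.

(-13*sqrt(10) - 18*sqrt(5) + 5*sqrt(62) + 8*sqrt(31))/28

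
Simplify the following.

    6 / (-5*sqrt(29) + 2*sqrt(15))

(-30*sqrt(29) - 12*sqrt(15))/665

Multiply numerator and denominator by 2*sqrt(15) + 5*sqrt(29).
Denominator becomes -665; numerator becomes 12*sqrt(15) + 30*sqrt(29).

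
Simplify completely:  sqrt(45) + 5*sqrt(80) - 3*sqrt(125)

8*sqrt(5)

sqrt(45) = 3*sqrt(5); 5*sqrt(80) = 20*sqrt(5); 3*sqrt(125) = 15*sqrt(5)
Combine: (3 + 20 - 15)·sqrt(5) = 8*sqrt(5)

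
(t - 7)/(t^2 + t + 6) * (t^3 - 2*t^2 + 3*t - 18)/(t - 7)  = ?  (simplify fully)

Factor: t^3 - 2*t^2 + 3*t - 18 = (t^2 + t + 6)*(t - 3)
Cancel the common factors (t^2 + t + 6), (t - 7).

t - 3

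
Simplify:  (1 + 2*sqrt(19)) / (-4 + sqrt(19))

3*sqrt(19) + 14

Multiply numerator and denominator by -sqrt(19) - 4.
Denominator becomes -3; numerator becomes -42 - 9*sqrt(19).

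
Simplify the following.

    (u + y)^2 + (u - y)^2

2*u^2 + 2*y^2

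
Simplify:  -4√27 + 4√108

4√27 = 12*√3; 4√108 = 24*√3
Combine: (-12 + 24)·√3 = 12*√3

12*√3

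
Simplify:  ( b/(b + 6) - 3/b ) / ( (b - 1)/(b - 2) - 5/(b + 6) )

Numerator: b/(b + 6) - 3/b = (b**2 - 3*b - 18)/(b**2 + 6*b)
Denominator: (b - 1)/(b - 2) - 5/(b + 6) = (b**2 + 4)/(b**2 + 4*b - 12)
Divide: ((b**2 - 3*b - 18)/(b**2 + 6*b)) · ((b**2 + 4*b - 12)/(b**2 + 4)) = (b**3 - 5*b**2 - 12*b + 36)/(b**3 + 4*b)

(b**3 - 5*b**2 - 12*b + 36)/(b**3 + 4*b)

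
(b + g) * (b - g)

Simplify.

b^2 - g^2

Pair the conjugate factors: (b+g)(b-g) = b^2 - g^2.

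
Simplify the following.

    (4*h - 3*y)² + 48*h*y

(4*h + 3*y)²

After expansion: 16*h² + 24*h*y + 9*y² — a perfect-square trinomial.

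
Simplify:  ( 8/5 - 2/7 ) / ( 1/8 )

Numerator: 8/5 - 2/7 = 46/35
Denominator: 1/8 = 1/8
Divide: (46/35) · (8) = 368/35

368/35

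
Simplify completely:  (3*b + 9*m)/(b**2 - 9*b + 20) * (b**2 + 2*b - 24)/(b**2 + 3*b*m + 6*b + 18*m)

3/(b - 5)

Factor: 3*b + 9*m = 3*(b + 3*m);  b**2 - 9*b + 20 = (b - 5)*(b - 4);  b**2 + 2*b - 24 = (b - 4)*(b + 6);  b**2 + 3*b*m + 6*b + 18*m = (b + 6)*(b + 3*m)
Cancel the common factors (b + 6), (b + 3*m), (b - 4).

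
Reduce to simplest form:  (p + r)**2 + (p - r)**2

Write as f(p,r) + f(p,-r) and expand.

2*p**2 + 2*r**2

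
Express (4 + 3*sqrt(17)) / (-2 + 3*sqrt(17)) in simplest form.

Multiply numerator and denominator by -3*sqrt(17) - 2.
Denominator becomes -149; numerator becomes -161 - 18*sqrt(17).

(18*sqrt(17) + 161)/149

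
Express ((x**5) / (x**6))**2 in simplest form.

x**(-2)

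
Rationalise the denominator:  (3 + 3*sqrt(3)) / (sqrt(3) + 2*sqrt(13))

(-9 - 3*sqrt(3) + 6*sqrt(13) + 6*sqrt(39))/49

Multiply numerator and denominator by -2*sqrt(13) + sqrt(3).
Denominator becomes -49; numerator becomes -6*sqrt(39) - 6*sqrt(13) + 3*sqrt(3) + 9.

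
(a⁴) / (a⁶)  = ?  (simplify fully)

a^(-2)

Quotient: (a^-2)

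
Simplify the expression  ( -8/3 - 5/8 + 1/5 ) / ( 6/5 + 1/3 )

-371/184

Numerator: -8/3 - 5/8 + 1/5 = -371/120
Denominator: 6/5 + 1/3 = 23/15
Divide: (-371/120) · (15/23) = -371/184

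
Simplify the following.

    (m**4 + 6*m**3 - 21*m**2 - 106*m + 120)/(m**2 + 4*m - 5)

m**2 + 2*m - 24

Factor: m**4 + 6*m**3 - 21*m**2 - 106*m + 120 = (m - 4)*(m - 1)*(m + 6)*(m + 5);  m**2 + 4*m - 5 = (m - 1)*(m + 5)
Cancel the common factors (m + 5), (m - 1).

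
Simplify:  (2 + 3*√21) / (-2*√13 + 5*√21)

Multiply numerator and denominator by 2*√13 + 5*√21.
Denominator becomes 473; numerator becomes 4*√13 + 10*√21 + 6*√273 + 315.

(4*√13 + 10*√21 + 6*√273 + 315)/473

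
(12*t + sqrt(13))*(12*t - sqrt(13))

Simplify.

Difference of squares with P = 12*t, Q = sqrt(13).

144*t^2 - 13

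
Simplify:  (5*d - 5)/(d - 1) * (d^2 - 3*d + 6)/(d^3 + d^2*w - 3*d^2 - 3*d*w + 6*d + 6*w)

Factor: 5*d - 5 = 5*(d - 1);  d^3 + d^2*w - 3*d^2 - 3*d*w + 6*d + 6*w = (d^2 - 3*d + 6)*(d + w)
Cancel the common factors (d^2 - 3*d + 6), (d - 1).

5/(d + w)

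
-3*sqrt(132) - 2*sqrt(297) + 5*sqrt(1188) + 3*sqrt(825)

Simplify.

3*sqrt(132) = 6*sqrt(33); 2*sqrt(297) = 6*sqrt(33); 5*sqrt(1188) = 30*sqrt(33); 3*sqrt(825) = 15*sqrt(33)
Combine: (-6 - 6 + 30 + 15)·sqrt(33) = 33*sqrt(33)

33*sqrt(33)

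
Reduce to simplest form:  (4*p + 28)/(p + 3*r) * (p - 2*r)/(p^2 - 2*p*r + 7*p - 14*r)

4/(p + 3*r)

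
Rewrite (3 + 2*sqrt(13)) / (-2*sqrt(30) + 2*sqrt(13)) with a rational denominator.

(-2*sqrt(390) - 26 - 3*sqrt(30) - 3*sqrt(13))/34

Multiply numerator and denominator by 2*sqrt(13) + 2*sqrt(30).
Denominator becomes -68; numerator becomes 6*sqrt(13) + 6*sqrt(30) + 52 + 4*sqrt(390).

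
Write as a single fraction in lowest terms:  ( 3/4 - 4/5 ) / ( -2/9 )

Numerator: 3/4 - 4/5 = -1/20
Denominator: -2/9 = -2/9
Divide: (-1/20) · (-9/2) = 9/40

9/40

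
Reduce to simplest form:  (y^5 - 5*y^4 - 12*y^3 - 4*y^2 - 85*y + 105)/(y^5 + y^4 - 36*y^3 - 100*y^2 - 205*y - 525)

Factor: y^5 - 5*y^4 - 12*y^3 - 4*y^2 - 85*y + 105 = (y - 1)*(y - 7)*(y^2 + 5)*(y + 3);  y^5 + y^4 - 36*y^3 - 100*y^2 - 205*y - 525 = (y + 5)*(y - 7)*(y^2 + 5)*(y + 3)
Cancel the common factors (y^2 + 5), (y - 7), (y + 3).

(y - 1)/(y + 5)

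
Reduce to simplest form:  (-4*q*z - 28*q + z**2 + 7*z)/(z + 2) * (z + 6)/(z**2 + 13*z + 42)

Factor: -4*q*z - 28*q + z**2 + 7*z = (z + 7)*(-4*q + z);  z**2 + 13*z + 42 = (z + 6)*(z + 7)
Cancel the common factors (z + 7), (z + 6).

(-4*q + z)/(z + 2)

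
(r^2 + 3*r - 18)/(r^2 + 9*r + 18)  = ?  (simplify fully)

(r - 3)/(r + 3)

Factor: r^2 + 3*r - 18 = (r - 3)*(r + 6);  r^2 + 9*r + 18 = (r + 3)*(r + 6)
Cancel the common factor (r + 6).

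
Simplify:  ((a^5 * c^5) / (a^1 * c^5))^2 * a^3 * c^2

Inside the bracket: a^4
Raise to the power 2: a^8
Multiply by a^3 * c^2: add exponents.

a^11*c^2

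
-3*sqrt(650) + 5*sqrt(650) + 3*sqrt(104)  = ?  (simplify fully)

16*sqrt(26)

3*sqrt(650) = 15*sqrt(26); 5*sqrt(650) = 25*sqrt(26); 3*sqrt(104) = 6*sqrt(26)
Combine: (-15 + 25 + 6)·sqrt(26) = 16*sqrt(26)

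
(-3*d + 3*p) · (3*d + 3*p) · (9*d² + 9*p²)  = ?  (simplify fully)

-81*d⁴ + 81*p⁴

Telescope via difference of squares: ((3*p)+(3*d))((3*p)-(3*d)) = -9*d² + 9*p², then repeat with the next factor.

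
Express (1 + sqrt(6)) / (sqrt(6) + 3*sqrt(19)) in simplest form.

(-6 - sqrt(6) + 3*sqrt(19) + 3*sqrt(114))/165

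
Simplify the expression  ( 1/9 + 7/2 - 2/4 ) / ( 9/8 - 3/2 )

-224/27

Numerator: 1/9 + 7/2 - 2/4 = 28/9
Denominator: 9/8 - 3/2 = -3/8
Divide: (28/9) · (-8/3) = -224/27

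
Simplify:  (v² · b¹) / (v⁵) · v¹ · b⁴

Quotient: (v^-3) · b¹
Multiply by v¹ · b⁴: add exponents.

b⁵/v²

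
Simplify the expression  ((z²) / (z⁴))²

z^(-4)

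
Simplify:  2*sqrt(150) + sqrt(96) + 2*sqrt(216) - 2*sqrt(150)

16*sqrt(6)

2*sqrt(150) = 10*sqrt(6); sqrt(96) = 4*sqrt(6); 2*sqrt(216) = 12*sqrt(6); 2*sqrt(150) = 10*sqrt(6)
Combine: (10 + 4 + 12 - 10)·sqrt(6) = 16*sqrt(6)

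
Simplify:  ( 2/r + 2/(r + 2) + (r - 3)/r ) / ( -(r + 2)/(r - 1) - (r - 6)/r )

Numerator: 2/r + 2/(r + 2) + (r - 3)/r = (r² + 3*r - 2)/(r² + 2*r)
Denominator: -(r + 2)/(r - 1) - (r - 6)/r = (-2*r² + 5*r - 6)/(r² - r)
Divide: ((r² + 3*r - 2)/(r² + 2*r)) · ((r² - r)/(-2*r² + 5*r - 6)) = (-r³ - 2*r² + 5*r - 2)/(2*r³ - r² - 4*r + 12)

(-r³ - 2*r² + 5*r - 2)/(2*r³ - r² - 4*r + 12)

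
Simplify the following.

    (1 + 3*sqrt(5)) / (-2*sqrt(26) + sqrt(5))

Multiply numerator and denominator by sqrt(5) + 2*sqrt(26).
Denominator becomes -99; numerator becomes sqrt(5) + 2*sqrt(26) + 15 + 6*sqrt(130).

(-6*sqrt(130) - 15 - 2*sqrt(26) - sqrt(5))/99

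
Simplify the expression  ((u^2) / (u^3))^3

u^(-3)

Inside the bracket: (u^-1)
Raise to the power 3: (u^-3)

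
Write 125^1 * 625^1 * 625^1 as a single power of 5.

125^1 = 5^3; 625^1 = 5^4; 625^1 = 5^4
Combine exponents: 5^11

5^11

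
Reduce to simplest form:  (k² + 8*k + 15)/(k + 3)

k + 5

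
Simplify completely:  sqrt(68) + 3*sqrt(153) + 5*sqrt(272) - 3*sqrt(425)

16*sqrt(17)

sqrt(68) = 2*sqrt(17); 3*sqrt(153) = 9*sqrt(17); 5*sqrt(272) = 20*sqrt(17); 3*sqrt(425) = 15*sqrt(17)
Combine: (2 + 9 + 20 - 15)·sqrt(17) = 16*sqrt(17)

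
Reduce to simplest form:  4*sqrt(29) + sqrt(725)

9*sqrt(29)

4*sqrt(29) = 4*sqrt(29); sqrt(725) = 5*sqrt(29)
Combine: (4 + 5)·sqrt(29) = 9*sqrt(29)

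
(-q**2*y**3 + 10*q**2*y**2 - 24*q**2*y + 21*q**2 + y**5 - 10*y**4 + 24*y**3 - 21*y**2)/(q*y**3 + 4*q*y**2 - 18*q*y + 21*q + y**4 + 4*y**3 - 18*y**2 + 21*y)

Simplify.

(-q*y + 7*q + y**2 - 7*y)/(y + 7)

Factor: -q**2*y**3 + 10*q**2*y**2 - 24*q**2*y + 21*q**2 + y**5 - 10*y**4 + 24*y**3 - 21*y**2 = (q + y)*(-q + y)*(y**2 - 3*y + 3)*(y - 7);  q*y**3 + 4*q*y**2 - 18*q*y + 21*q + y**4 + 4*y**3 - 18*y**2 + 21*y = (q + y)*(y + 7)*(y**2 - 3*y + 3)
Cancel the common factors (y**2 - 3*y + 3), (q + y).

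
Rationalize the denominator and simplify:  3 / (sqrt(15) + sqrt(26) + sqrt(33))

Group as (sqrt(15) + sqrt(26)) + sqrt(33); multiply by (sqrt(15) + sqrt(26)) - sqrt(33), then rationalise the remaining surd.

(-9*sqrt(1430) + 12*sqrt(33) + 33*sqrt(26) + 66*sqrt(15))/748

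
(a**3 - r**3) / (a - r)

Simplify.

a**2 + a*r + r**2

Factor as (a-b)(a**2+ab+b**2) with a=a, b=r.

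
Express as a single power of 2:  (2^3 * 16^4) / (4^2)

2^15

2^3 = 2^3; 16^4 = 2^16; 4^2 = 2^4
Combine exponents: 2^15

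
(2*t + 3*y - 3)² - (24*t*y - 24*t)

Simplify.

(2*t - 3*y + 3)²

Expanding gives 4*t² - 12*t*y + 12*t + 9*y² - 18*y + 9, a perfect square.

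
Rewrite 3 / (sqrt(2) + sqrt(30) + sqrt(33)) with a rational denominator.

(-36*sqrt(55) - 3*sqrt(33) + 15*sqrt(30) + 183*sqrt(2))/239

Group as (sqrt(30) + sqrt(33)) + sqrt(2); multiply by (sqrt(30) + sqrt(33)) - sqrt(2), then rationalise the remaining surd.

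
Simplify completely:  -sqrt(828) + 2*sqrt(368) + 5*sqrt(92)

sqrt(828) = 6*sqrt(23); 2*sqrt(368) = 8*sqrt(23); 5*sqrt(92) = 10*sqrt(23)
Combine: (-6 + 8 + 10)·sqrt(23) = 12*sqrt(23)

12*sqrt(23)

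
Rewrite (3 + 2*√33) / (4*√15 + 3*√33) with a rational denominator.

Multiply numerator and denominator by -4*√15 + 3*√33.
Denominator becomes 57; numerator becomes -24*√55 - 12*√15 + 9*√33 + 198.

(-8*√55 - 4*√15 + 3*√33 + 66)/19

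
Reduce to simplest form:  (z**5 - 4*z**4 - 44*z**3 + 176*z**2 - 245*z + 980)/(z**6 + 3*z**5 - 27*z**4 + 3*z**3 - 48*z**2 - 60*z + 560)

(z - 7)/(z**2 - 4)

Factor: z**5 - 4*z**4 - 44*z**3 + 176*z**2 - 245*z + 980 = (z - 7)*(z - 4)*(z**2 + 5)*(z + 7);  z**6 + 3*z**5 - 27*z**4 + 3*z**3 - 48*z**2 - 60*z + 560 = (z - 2)*(z - 4)*(z**2 + 5)*(z + 2)*(z + 7)
Cancel the common factors (z**2 + 5), (z - 4), (z + 7).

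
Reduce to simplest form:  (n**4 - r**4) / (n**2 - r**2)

n**2 + r**2

Difference of fourth powers: factor out (n**2 - r**2).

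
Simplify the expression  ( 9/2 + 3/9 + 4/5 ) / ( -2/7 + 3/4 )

Numerator: 9/2 + 3/9 + 4/5 = 169/30
Denominator: -2/7 + 3/4 = 13/28
Divide: (169/30) · (28/13) = 182/15

182/15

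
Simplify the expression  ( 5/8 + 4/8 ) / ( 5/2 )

Numerator: 5/8 + 4/8 = 9/8
Denominator: 5/2 = 5/2
Divide: (9/8) · (2/5) = 9/20

9/20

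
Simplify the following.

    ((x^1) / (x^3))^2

Inside the bracket: (x^-2)
Raise to the power 2: (x^-4)

x^(-4)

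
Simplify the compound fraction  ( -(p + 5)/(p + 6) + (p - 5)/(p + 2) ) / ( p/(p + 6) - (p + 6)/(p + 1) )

Numerator: -(p + 5)/(p + 6) + (p - 5)/(p + 2) = (-6*p - 40)/(p^2 + 8*p + 12)
Denominator: p/(p + 6) - (p + 6)/(p + 1) = (-11*p - 36)/(p^2 + 7*p + 6)
Divide: ((-6*p - 40)/(p^2 + 8*p + 12)) · ((p^2 + 7*p + 6)/(-11*p - 36)) = (6*p^2 + 46*p + 40)/(11*p^2 + 58*p + 72)

(6*p^2 + 46*p + 40)/(11*p^2 + 58*p + 72)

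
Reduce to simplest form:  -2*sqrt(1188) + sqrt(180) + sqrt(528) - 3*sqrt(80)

-8*sqrt(33) - 6*sqrt(5)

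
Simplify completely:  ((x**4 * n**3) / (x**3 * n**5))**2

x**2/n**4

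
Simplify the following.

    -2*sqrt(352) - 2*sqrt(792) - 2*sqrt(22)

-22*sqrt(22)

2*sqrt(352) = 8*sqrt(22); 2*sqrt(792) = 12*sqrt(22); 2*sqrt(22) = 2*sqrt(22)
Combine: (-8 - 12 - 2)·sqrt(22) = -22*sqrt(22)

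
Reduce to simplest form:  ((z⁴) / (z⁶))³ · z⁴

Inside the bracket: (z^-2)
Raise to the power 3: (z^-6)
Multiply by z⁴: add exponents.

z^(-2)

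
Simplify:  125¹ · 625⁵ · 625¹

125¹ = 5^3; 625⁵ = 5^20; 625¹ = 5^4
Combine exponents: 5^27

5^27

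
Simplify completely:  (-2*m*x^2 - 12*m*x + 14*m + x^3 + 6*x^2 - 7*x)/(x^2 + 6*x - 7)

-2*m + x

Factor: -2*m*x^2 - 12*m*x + 14*m + x^3 + 6*x^2 - 7*x = (x + 7)*(x - 1)*(-2*m + x);  x^2 + 6*x - 7 = (x + 7)*(x - 1)
Cancel the common factors (x + 7), (x - 1).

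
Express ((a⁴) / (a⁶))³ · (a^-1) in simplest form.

a^(-7)

Inside the bracket: (a^-2)
Raise to the power 3: (a^-6)
Multiply by (a^-1): add exponents.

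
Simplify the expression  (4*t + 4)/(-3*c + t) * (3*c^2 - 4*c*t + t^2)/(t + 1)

Factor: 4*t + 4 = 4*(t + 1);  3*c^2 - 4*c*t + t^2 = (-3*c + t)*(-c + t)
Cancel the common factors (t + 1), (-3*c + t).

-4*c + 4*t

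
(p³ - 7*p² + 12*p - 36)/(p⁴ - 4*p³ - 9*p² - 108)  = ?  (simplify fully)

Factor: p³ - 7*p² + 12*p - 36 = (p² - p + 6)·(p - 6);  p⁴ - 4*p³ - 9*p² - 108 = (p - 6)·(p + 3)·(p² - p + 6)
Cancel the common factors (p² - p + 6), (p - 6).

1/(p + 3)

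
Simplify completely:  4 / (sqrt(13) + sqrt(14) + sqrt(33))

(-2*sqrt(6006) - 6*sqrt(33) + 32*sqrt(14) + 34*sqrt(13))/173

Group as (sqrt(14) + sqrt(33)) + sqrt(13); multiply by (sqrt(14) + sqrt(33)) - sqrt(13), then rationalise the remaining surd.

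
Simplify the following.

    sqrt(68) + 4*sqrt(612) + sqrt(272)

30*sqrt(17)

sqrt(68) = 2*sqrt(17); 4*sqrt(612) = 24*sqrt(17); sqrt(272) = 4*sqrt(17)
Combine: (2 + 24 + 4)·sqrt(17) = 30*sqrt(17)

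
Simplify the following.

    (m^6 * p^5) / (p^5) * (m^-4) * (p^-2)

m^2/p^2

Quotient: m^6
Multiply by (m^-4) * (p^-2): add exponents.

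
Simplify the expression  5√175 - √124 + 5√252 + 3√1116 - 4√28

5√175 = 25*√7; √124 = 2*√31; 5√252 = 30*√7; 3√1116 = 18*√31; 4√28 = 8*√7

16*√31 + 47*√7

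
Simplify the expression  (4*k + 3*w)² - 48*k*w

Expanding gives 16*k² - 24*k*w + 9*w², a perfect square.

(4*k - 3*w)²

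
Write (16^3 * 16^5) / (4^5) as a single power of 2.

2^22

16^3 = 2^12; 16^5 = 2^20; 4^5 = 2^10
Combine exponents: 2^22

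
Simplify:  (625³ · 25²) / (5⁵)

5^11

625³ = 5^12; 25² = 5^4; 5⁵ = 5^5
Combine exponents: 5^11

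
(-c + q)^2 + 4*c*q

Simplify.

(c + q)^2

After expansion: c^2 + 2*c*q + q^2 — a perfect-square trinomial.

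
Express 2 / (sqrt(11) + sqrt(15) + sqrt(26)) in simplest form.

(-sqrt(4290) + 11*sqrt(15) + 15*sqrt(11))/165

Group as (sqrt(11) + sqrt(15)) + sqrt(26); multiply by (sqrt(11) + sqrt(15)) - sqrt(26), then rationalise the remaining surd.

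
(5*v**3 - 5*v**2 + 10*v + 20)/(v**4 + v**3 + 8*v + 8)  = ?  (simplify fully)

5/(v + 2)

Factor: 5*v**3 - 5*v**2 + 10*v + 20 = 5*(v**2 - 2*v + 4)*(v + 1);  v**4 + v**3 + 8*v + 8 = (v**2 - 2*v + 4)*(v + 1)*(v + 2)
Cancel the common factors (v**2 - 2*v + 4), (v + 1).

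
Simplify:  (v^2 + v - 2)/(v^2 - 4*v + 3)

(v + 2)/(v - 3)

Factor: v^2 + v - 2 = (v + 2)*(v - 1);  v^2 - 4*v + 3 = (v - 3)*(v - 1)
Cancel the common factor (v - 1).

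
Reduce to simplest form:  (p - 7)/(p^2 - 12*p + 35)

1/(p - 5)

Factor: p^2 - 12*p + 35 = (p - 7)*(p - 5)
Cancel the common factor (p - 7).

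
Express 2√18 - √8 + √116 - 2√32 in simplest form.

-4*√2 + 2*√29

2√18 = 6*√2; √8 = 2*√2; √116 = 2*√29; 2√32 = 8*√2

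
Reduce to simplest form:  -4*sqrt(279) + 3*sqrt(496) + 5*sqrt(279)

4*sqrt(279) = 12*sqrt(31); 3*sqrt(496) = 12*sqrt(31); 5*sqrt(279) = 15*sqrt(31)
Combine: (-12 + 12 + 15)·sqrt(31) = 15*sqrt(31)

15*sqrt(31)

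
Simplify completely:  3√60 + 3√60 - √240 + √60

10*√15

3√60 = 6*√15; 3√60 = 6*√15; √240 = 4*√15; √60 = 2*√15
Combine: (6 + 6 - 4 + 2)·√15 = 10*√15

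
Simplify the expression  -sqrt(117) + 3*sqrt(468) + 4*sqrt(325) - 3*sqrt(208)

sqrt(117) = 3*sqrt(13); 3*sqrt(468) = 18*sqrt(13); 4*sqrt(325) = 20*sqrt(13); 3*sqrt(208) = 12*sqrt(13)
Combine: (-3 + 18 + 20 - 12)·sqrt(13) = 23*sqrt(13)

23*sqrt(13)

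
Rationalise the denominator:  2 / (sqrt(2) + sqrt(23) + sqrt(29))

(-sqrt(1334) - 2*sqrt(29) + 4*sqrt(23) + 25*sqrt(2))/42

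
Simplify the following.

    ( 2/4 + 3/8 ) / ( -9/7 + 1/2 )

Numerator: 2/4 + 3/8 = 7/8
Denominator: -9/7 + 1/2 = -11/14
Divide: (7/8) · (-14/11) = -49/44

-49/44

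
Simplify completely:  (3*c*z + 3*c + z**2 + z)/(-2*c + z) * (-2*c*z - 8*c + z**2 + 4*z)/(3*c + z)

z**2 + 5*z + 4

Factor: 3*c*z + 3*c + z**2 + z = (z + 1)*(3*c + z);  -2*c*z - 8*c + z**2 + 4*z = (-2*c + z)*(z + 4)
Cancel the common factors (-2*c + z), (3*c + z).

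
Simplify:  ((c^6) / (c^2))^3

c^12

Inside the bracket: c^4
Raise to the power 3: c^12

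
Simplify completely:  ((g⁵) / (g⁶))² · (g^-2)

g^(-4)

Inside the bracket: (g^-1)
Raise to the power 2: (g^-2)
Multiply by (g^-2): add exponents.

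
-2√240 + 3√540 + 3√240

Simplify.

2√240 = 8*√15; 3√540 = 18*√15; 3√240 = 12*√15
Combine: (-8 + 18 + 12)·√15 = 22*√15

22*√15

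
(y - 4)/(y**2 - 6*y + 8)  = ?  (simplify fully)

Factor: y**2 - 6*y + 8 = (y - 2)*(y - 4)
Cancel the common factor (y - 4).

1/(y - 2)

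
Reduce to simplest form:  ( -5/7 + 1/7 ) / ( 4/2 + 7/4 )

Numerator: -5/7 + 1/7 = -4/7
Denominator: 4/2 + 7/4 = 15/4
Divide: (-4/7) · (4/15) = -16/105

-16/105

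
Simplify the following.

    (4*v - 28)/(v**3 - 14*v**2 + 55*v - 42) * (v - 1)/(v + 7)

Factor: 4*v - 28 = 4*(v - 7);  v**3 - 14*v**2 + 55*v - 42 = (v - 7)*(v - 6)*(v - 1)
Cancel the common factors (v - 7), (v - 1).

4/(v**2 + v - 42)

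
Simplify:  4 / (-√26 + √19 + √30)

Group as (√19 + √30) - √26; multiply by (√19 + √30) + √26, then rationalise the remaining surd.

(-92*√26 + 60*√30 + 148*√19 + 16*√3705)/1751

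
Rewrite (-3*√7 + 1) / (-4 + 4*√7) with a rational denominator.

Multiply numerator and denominator by -4*√7 - 4.
Denominator becomes -96; numerator becomes 8*√7 + 80.

(-10 - √7)/12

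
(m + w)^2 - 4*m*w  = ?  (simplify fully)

Expand the square and combine the 4*m*w term.

(m - w)^2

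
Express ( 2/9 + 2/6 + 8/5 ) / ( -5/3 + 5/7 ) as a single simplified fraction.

-679/300

Numerator: 2/9 + 2/6 + 8/5 = 97/45
Denominator: -5/3 + 5/7 = -20/21
Divide: (97/45) · (-21/20) = -679/300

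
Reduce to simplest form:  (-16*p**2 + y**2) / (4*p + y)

-4*p + y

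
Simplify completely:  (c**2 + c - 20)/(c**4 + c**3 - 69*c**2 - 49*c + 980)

1/(c**2 - 49)

Factor: c**2 + c - 20 = (c + 5)*(c - 4);  c**4 + c**3 - 69*c**2 - 49*c + 980 = (c + 7)*(c + 5)*(c - 7)*(c - 4)
Cancel the common factors (c + 5), (c - 4).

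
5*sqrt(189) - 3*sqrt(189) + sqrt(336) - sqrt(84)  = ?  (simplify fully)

8*sqrt(21)

5*sqrt(189) = 15*sqrt(21); 3*sqrt(189) = 9*sqrt(21); sqrt(336) = 4*sqrt(21); sqrt(84) = 2*sqrt(21)
Combine: (15 - 9 + 4 - 2)·sqrt(21) = 8*sqrt(21)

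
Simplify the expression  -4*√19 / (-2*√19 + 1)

(4*√19 + 152)/75

Multiply numerator and denominator by 1 + 2*√19.
Denominator becomes -75; numerator becomes -152 - 4*√19.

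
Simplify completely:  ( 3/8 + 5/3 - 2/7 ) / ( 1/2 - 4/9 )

Numerator: 3/8 + 5/3 - 2/7 = 295/168
Denominator: 1/2 - 4/9 = 1/18
Divide: (295/168) · (18) = 885/28

885/28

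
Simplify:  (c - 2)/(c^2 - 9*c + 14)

Factor: c^2 - 9*c + 14 = (c - 2)*(c - 7)
Cancel the common factor (c - 2).

1/(c - 7)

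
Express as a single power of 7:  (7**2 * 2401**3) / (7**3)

7**11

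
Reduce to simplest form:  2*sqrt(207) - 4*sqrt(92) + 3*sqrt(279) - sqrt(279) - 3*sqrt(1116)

2*sqrt(207) = 6*sqrt(23); 4*sqrt(92) = 8*sqrt(23); 3*sqrt(279) = 9*sqrt(31); sqrt(279) = 3*sqrt(31); 3*sqrt(1116) = 18*sqrt(31)

-12*sqrt(31) - 2*sqrt(23)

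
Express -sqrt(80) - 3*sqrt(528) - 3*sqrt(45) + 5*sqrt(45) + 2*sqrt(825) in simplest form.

sqrt(80) = 4*sqrt(5); 3*sqrt(528) = 12*sqrt(33); 3*sqrt(45) = 9*sqrt(5); 5*sqrt(45) = 15*sqrt(5); 2*sqrt(825) = 10*sqrt(33)

-2*sqrt(33) + 2*sqrt(5)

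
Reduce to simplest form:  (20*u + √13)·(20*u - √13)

400*u² - 13

(20*u)^2 - (√13)^2 = 400*u² - 13.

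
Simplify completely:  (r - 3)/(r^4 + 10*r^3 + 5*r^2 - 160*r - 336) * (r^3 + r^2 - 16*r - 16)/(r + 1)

(r - 3)/(r^2 + 10*r + 21)

Factor: r^4 + 10*r^3 + 5*r^2 - 160*r - 336 = (r + 3)*(r - 4)*(r + 7)*(r + 4);  r^3 + r^2 - 16*r - 16 = (r - 4)*(r + 1)*(r + 4)
Cancel the common factors (r + 1), (r + 4), (r - 4).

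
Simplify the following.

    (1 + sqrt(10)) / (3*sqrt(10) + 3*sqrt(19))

Multiply numerator and denominator by -3*sqrt(19) + 3*sqrt(10).
Denominator becomes -81; numerator becomes -3*sqrt(190) - 3*sqrt(19) + 3*sqrt(10) + 30.

(-10 - sqrt(10) + sqrt(19) + sqrt(190))/27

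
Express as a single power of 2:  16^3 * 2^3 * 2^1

2^16

16^3 = 2^12; 2^3 = 2^3; 2^1 = 2^1
Combine exponents: 2^16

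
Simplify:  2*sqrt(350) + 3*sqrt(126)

2*sqrt(350) = 10*sqrt(14); 3*sqrt(126) = 9*sqrt(14)
Combine: (10 + 9)·sqrt(14) = 19*sqrt(14)

19*sqrt(14)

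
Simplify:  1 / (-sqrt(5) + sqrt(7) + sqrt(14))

(-8*sqrt(5) - sqrt(14) + 6*sqrt(7) + 7*sqrt(10))/68

Group as (sqrt(7) + sqrt(14)) - sqrt(5); multiply by (sqrt(7) + sqrt(14)) + sqrt(5), then rationalise the remaining surd.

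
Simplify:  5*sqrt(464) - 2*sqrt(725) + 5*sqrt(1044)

5*sqrt(464) = 20*sqrt(29); 2*sqrt(725) = 10*sqrt(29); 5*sqrt(1044) = 30*sqrt(29)
Combine: (20 - 10 + 30)·sqrt(29) = 40*sqrt(29)

40*sqrt(29)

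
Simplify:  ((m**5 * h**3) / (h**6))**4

m**20/h**12

Inside the bracket: m**5 * (h**-3)
Raise to the power 4: m**20 * (h**-12)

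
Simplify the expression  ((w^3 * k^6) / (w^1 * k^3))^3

Inside the bracket: w^2 * k^3
Raise to the power 3: w^6 * k^9

k^9*w^6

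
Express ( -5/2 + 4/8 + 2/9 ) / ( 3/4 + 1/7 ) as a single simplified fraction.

Numerator: -5/2 + 4/8 + 2/9 = -16/9
Denominator: 3/4 + 1/7 = 25/28
Divide: (-16/9) · (28/25) = -448/225

-448/225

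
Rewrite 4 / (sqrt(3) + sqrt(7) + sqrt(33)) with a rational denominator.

(-116*sqrt(7) - 148*sqrt(3) + 24*sqrt(77) + 92*sqrt(33))/445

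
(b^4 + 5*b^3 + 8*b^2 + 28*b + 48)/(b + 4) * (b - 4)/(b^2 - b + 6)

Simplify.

Factor: b^4 + 5*b^3 + 8*b^2 + 28*b + 48 = (b + 4)*(b^2 - b + 6)*(b + 2)
Cancel the common factors (b^2 - b + 6), (b + 4).

b^2 - 2*b - 8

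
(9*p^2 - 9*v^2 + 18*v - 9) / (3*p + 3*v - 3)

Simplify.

3*p - 3*v + 3

Factor (3*p)^2 - (3*v - 3)^2 and cancel (3*p + 3*v - 3).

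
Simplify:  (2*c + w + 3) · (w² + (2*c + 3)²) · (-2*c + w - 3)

Pair the conjugate factors: (w+(2*c + 3))(w-(2*c + 3)) = -4*c² - 12*c + w² - 9, then repeat with the next factor.

-16*c⁴ - 96*c³ - 216*c² - 216*c + w⁴ - 81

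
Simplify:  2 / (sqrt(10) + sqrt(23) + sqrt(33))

Group as (sqrt(10) + sqrt(23)) + sqrt(33); multiply by (sqrt(10) + sqrt(23)) - sqrt(33), then rationalise the remaining surd.

(-sqrt(7590) + 10*sqrt(23) + 23*sqrt(10))/230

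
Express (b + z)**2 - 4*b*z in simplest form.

(b - z)**2

Expand the square and combine the 4*b*z term.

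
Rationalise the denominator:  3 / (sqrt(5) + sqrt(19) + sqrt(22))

(-3*sqrt(2090) + 3*sqrt(22) + 12*sqrt(19) + 54*sqrt(5))/188

Group as (sqrt(5) + sqrt(19)) + sqrt(22); multiply by (sqrt(5) + sqrt(19)) - sqrt(22), then rationalise the remaining surd.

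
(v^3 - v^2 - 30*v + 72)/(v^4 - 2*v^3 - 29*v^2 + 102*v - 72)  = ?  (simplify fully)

1/(v - 1)

Factor: v^3 - v^2 - 30*v + 72 = (v + 6)*(v - 4)*(v - 3);  v^4 - 2*v^3 - 29*v^2 + 102*v - 72 = (v - 3)*(v - 1)*(v + 6)*(v - 4)
Cancel the common factors (v + 6), (v - 4), (v - 3).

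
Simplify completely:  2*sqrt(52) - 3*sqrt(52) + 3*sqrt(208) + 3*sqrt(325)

2*sqrt(52) = 4*sqrt(13); 3*sqrt(52) = 6*sqrt(13); 3*sqrt(208) = 12*sqrt(13); 3*sqrt(325) = 15*sqrt(13)
Combine: (4 - 6 + 12 + 15)·sqrt(13) = 25*sqrt(13)

25*sqrt(13)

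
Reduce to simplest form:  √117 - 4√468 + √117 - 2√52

√117 = 3*√13; 4√468 = 24*√13; √117 = 3*√13; 2√52 = 4*√13
Combine: (3 - 24 + 3 - 4)·√13 = -22*√13

-22*√13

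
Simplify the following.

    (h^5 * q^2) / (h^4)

h*q^2

Quotient: h^1 * q^2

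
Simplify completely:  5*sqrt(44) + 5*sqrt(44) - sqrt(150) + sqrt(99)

-5*sqrt(6) + 23*sqrt(11)

5*sqrt(44) = 10*sqrt(11); 5*sqrt(44) = 10*sqrt(11); sqrt(150) = 5*sqrt(6); sqrt(99) = 3*sqrt(11)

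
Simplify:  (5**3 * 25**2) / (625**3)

5**(-5)

5**3 = 5**3; 25**2 = 5**4; 625**3 = 5**12
Combine exponents: 5**(-5)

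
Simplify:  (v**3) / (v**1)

v**2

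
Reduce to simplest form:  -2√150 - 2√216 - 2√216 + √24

-32*√6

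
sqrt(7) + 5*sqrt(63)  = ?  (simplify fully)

sqrt(7) = sqrt(7); 5*sqrt(63) = 15*sqrt(7)
Combine: (1 + 15)·sqrt(7) = 16*sqrt(7)

16*sqrt(7)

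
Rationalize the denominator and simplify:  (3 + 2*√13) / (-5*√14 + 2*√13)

(-10*√182 - 15*√14 - 52 - 6*√13)/298

Multiply numerator and denominator by 2*√13 + 5*√14.
Denominator becomes -298; numerator becomes 6*√13 + 52 + 15*√14 + 10*√182.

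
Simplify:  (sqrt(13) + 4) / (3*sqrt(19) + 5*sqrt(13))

(-12*sqrt(19) - 3*sqrt(247) + 65 + 20*sqrt(13))/154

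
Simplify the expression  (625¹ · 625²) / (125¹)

5^9

625¹ = 5^4; 625² = 5^8; 125¹ = 5^3
Combine exponents: 5^9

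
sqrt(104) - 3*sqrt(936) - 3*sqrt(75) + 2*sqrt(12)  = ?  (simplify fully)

sqrt(104) = 2*sqrt(26); 3*sqrt(936) = 18*sqrt(26); 3*sqrt(75) = 15*sqrt(3); 2*sqrt(12) = 4*sqrt(3)

-16*sqrt(26) - 11*sqrt(3)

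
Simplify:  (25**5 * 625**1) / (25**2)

25**5 = 5**10; 625**1 = 5**4; 25**2 = 5**4
Combine exponents: 5**10

5**10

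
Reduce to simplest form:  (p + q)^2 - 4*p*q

After expansion: p^2 - 2*p*q + q^2 — a perfect-square trinomial.

(p - q)^2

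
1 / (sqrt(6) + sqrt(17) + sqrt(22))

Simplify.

(-4*sqrt(561) + sqrt(22) + 11*sqrt(17) + 33*sqrt(6))/407

Group as (sqrt(6) + sqrt(22)) + sqrt(17); multiply by (sqrt(6) + sqrt(22)) - sqrt(17), then rationalise the remaining surd.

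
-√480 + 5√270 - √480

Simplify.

7*√30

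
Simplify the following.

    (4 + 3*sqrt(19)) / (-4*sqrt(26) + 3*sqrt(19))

Multiply numerator and denominator by 3*sqrt(19) + 4*sqrt(26).
Denominator becomes -245; numerator becomes 12*sqrt(19) + 16*sqrt(26) + 171 + 12*sqrt(494).

(-12*sqrt(494) - 171 - 16*sqrt(26) - 12*sqrt(19))/245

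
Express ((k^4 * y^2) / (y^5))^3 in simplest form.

k^12/y^9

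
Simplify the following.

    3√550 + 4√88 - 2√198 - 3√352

5*√22

3√550 = 15*√22; 4√88 = 8*√22; 2√198 = 6*√22; 3√352 = 12*√22
Combine: (15 + 8 - 6 - 12)·√22 = 5*√22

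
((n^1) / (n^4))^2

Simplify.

n^(-6)

Inside the bracket: (n^-3)
Raise to the power 2: (n^-6)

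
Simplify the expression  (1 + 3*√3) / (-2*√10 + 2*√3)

(-3*√30 - 9 - √10 - √3)/14

Multiply numerator and denominator by 2*√3 + 2*√10.
Denominator becomes -28; numerator becomes 2*√3 + 2*√10 + 18 + 6*√30.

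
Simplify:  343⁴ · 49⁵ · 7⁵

343⁴ = 7^12; 49⁵ = 7^10; 7⁵ = 7^5
Combine exponents: 7^27

7^27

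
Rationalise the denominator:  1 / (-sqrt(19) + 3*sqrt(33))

Multiply numerator and denominator by sqrt(19) + 3*sqrt(33).
Denominator becomes 278; numerator becomes sqrt(19) + 3*sqrt(33).

(sqrt(19) + 3*sqrt(33))/278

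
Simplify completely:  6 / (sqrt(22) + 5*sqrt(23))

(-6*sqrt(22) + 30*sqrt(23))/553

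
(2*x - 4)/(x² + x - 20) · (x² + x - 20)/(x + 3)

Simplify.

(2*x - 4)/(x + 3)

Factor: 2*x - 4 = 2·(x - 2);  x² + x - 20 = (x + 5)·(x - 4);  x² + x - 20 = (x - 4)·(x + 5)
Cancel the common factors (x - 4), (x + 5).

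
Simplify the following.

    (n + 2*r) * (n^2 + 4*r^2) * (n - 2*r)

(n+(2*r))(n-(2*r)) = n^2 - 4*r^2; continue pairing.

n^4 - 16*r^4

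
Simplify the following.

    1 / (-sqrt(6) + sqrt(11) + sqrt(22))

(-27*sqrt(6) - 5*sqrt(22) + 17*sqrt(11) + 44*sqrt(3))/239

Group as (sqrt(11) + sqrt(22)) - sqrt(6); multiply by (sqrt(11) + sqrt(22)) + sqrt(6), then rationalise the remaining surd.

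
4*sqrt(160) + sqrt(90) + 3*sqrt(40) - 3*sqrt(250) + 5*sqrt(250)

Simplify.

35*sqrt(10)

4*sqrt(160) = 16*sqrt(10); sqrt(90) = 3*sqrt(10); 3*sqrt(40) = 6*sqrt(10); 3*sqrt(250) = 15*sqrt(10); 5*sqrt(250) = 25*sqrt(10)
Combine: (16 + 3 + 6 - 15 + 25)·sqrt(10) = 35*sqrt(10)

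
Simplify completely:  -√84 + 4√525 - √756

12*√21

√84 = 2*√21; 4√525 = 20*√21; √756 = 6*√21
Combine: (-2 + 20 - 6)·√21 = 12*√21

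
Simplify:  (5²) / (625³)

5^(-10)

5² = 5^2; 625³ = 5^12
Combine exponents: 5^(-10)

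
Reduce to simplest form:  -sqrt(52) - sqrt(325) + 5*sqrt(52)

3*sqrt(13)

sqrt(52) = 2*sqrt(13); sqrt(325) = 5*sqrt(13); 5*sqrt(52) = 10*sqrt(13)
Combine: (-2 - 5 + 10)·sqrt(13) = 3*sqrt(13)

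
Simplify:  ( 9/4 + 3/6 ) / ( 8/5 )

55/32

Numerator: 9/4 + 3/6 = 11/4
Denominator: 8/5 = 8/5
Divide: (11/4) · (5/8) = 55/32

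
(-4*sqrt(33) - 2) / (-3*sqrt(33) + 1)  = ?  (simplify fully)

(5*sqrt(33) + 199)/148

Multiply numerator and denominator by 1 + 3*sqrt(33).
Denominator becomes -296; numerator becomes -398 - 10*sqrt(33).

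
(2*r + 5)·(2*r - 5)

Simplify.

4*r² - 25

Product of conjugates: (P+Q)(P-Q) = P^2 - Q^2.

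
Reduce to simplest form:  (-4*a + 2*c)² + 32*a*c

Expanding gives 16*a² + 16*a*c + 4*c², a perfect square.

4*(2*a + c)²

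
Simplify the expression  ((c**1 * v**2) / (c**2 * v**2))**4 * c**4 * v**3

v**3

Inside the bracket: (c**-1)
Raise to the power 4: (c**-4)
Multiply by c**4 * v**3: add exponents.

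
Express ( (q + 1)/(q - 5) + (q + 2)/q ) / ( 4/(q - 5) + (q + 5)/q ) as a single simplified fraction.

Numerator: (q + 1)/(q - 5) + (q + 2)/q = (2*q² - 2*q - 10)/(q² - 5*q)
Denominator: 4/(q - 5) + (q + 5)/q = (q² + 4*q - 25)/(q² - 5*q)
Divide: ((2*q² - 2*q - 10)/(q² - 5*q)) · ((q² - 5*q)/(q² + 4*q - 25)) = (2*q² - 2*q - 10)/(q² + 4*q - 25)

(2*q² - 2*q - 10)/(q² + 4*q - 25)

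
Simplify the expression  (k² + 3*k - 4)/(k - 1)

k + 4

Factor: k² + 3*k - 4 = (k - 1)·(k + 4)
Cancel the common factor (k - 1).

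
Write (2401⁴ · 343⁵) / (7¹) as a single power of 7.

2401⁴ = 7^16; 343⁵ = 7^15; 7¹ = 7^1
Combine exponents: 7^30

7^30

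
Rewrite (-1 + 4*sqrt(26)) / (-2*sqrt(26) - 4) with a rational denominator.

(-106 + 9*sqrt(26))/44

Multiply numerator and denominator by -4 + 2*sqrt(26).
Denominator becomes -88; numerator becomes -18*sqrt(26) + 212.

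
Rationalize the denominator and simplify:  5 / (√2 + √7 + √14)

Group as (√2 + √14) + √7; multiply by (√2 + √14) - √7, then rationalise the remaining surd.

(-140 - 25*√14 + 45*√7 + 95*√2)/31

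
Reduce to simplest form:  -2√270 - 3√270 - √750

2√270 = 6*√30; 3√270 = 9*√30; √750 = 5*√30
Combine: (-6 - 9 - 5)·√30 = -20*√30

-20*√30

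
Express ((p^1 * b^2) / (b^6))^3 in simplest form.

p^3/b^12

Inside the bracket: p^1 * (b^-4)
Raise to the power 3: p^3 * (b^-12)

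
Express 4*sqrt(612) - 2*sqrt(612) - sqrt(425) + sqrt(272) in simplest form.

4*sqrt(612) = 24*sqrt(17); 2*sqrt(612) = 12*sqrt(17); sqrt(425) = 5*sqrt(17); sqrt(272) = 4*sqrt(17)
Combine: (24 - 12 - 5 + 4)·sqrt(17) = 11*sqrt(17)

11*sqrt(17)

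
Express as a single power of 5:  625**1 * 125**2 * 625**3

5**22

625**1 = 5**4; 125**2 = 5**6; 625**3 = 5**12
Combine exponents: 5**22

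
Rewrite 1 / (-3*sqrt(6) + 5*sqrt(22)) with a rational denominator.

(3*sqrt(6) + 5*sqrt(22))/496

Multiply numerator and denominator by 3*sqrt(6) + 5*sqrt(22).
Denominator becomes 496; numerator becomes 3*sqrt(6) + 5*sqrt(22).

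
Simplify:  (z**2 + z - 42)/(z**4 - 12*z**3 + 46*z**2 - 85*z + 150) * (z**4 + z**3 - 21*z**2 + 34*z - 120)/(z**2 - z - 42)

Factor: z**2 + z - 42 = (z + 7)*(z - 6);  z**4 - 12*z**3 + 46*z**2 - 85*z + 150 = (z - 5)*(z - 6)*(z**2 - z + 5);  z**4 + z**3 - 21*z**2 + 34*z - 120 = (z - 4)*(z**2 - z + 5)*(z + 6);  z**2 - z - 42 = (z + 6)*(z - 7)
Cancel the common factors (z**2 - z + 5), (z - 6), (z + 6).

(z**2 + 3*z - 28)/(z**2 - 12*z + 35)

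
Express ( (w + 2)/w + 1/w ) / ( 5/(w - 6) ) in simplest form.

(w^2 - 3*w - 18)/(5*w)

Numerator: (w + 2)/w + 1/w = (w + 3)/w
Denominator: 5/(w - 6) = 5/(w - 6)
Divide: ((w + 3)/w) · (w/5 - 6/5) = (w^2 - 3*w - 18)/(5*w)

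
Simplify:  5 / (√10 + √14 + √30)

Group as (√14 + √30) + √10; multiply by (√14 + √30) - √10, then rationalise the remaining surd.

(-50*√42 - 15*√30 + 65*√14 + 85*√10)/262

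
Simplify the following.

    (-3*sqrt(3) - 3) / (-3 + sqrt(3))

3 + 2*sqrt(3)

Multiply numerator and denominator by -3 - sqrt(3).
Denominator becomes 6; numerator becomes 18 + 12*sqrt(3).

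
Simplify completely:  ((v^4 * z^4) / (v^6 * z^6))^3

1/(v^6*z^6)

Inside the bracket: (v^-2) * (z^-2)
Raise to the power 3: (v^-6) * (z^-6)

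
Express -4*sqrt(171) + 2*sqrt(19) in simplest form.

-10*sqrt(19)

4*sqrt(171) = 12*sqrt(19); 2*sqrt(19) = 2*sqrt(19)
Combine: (-12 + 2)·sqrt(19) = -10*sqrt(19)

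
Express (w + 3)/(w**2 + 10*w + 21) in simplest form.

1/(w + 7)

Factor: w**2 + 10*w + 21 = (w + 3)*(w + 7)
Cancel the common factor (w + 3).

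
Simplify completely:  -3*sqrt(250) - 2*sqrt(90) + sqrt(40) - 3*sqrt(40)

3*sqrt(250) = 15*sqrt(10); 2*sqrt(90) = 6*sqrt(10); sqrt(40) = 2*sqrt(10); 3*sqrt(40) = 6*sqrt(10)
Combine: (-15 - 6 + 2 - 6)·sqrt(10) = -25*sqrt(10)

-25*sqrt(10)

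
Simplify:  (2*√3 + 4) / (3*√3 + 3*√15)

(-2*√3 - 3 + 3*√5 + 2*√15)/18

Multiply numerator and denominator by -3*√15 + 3*√3.
Denominator becomes -108; numerator becomes -12*√15 - 18*√5 + 18 + 12*√3.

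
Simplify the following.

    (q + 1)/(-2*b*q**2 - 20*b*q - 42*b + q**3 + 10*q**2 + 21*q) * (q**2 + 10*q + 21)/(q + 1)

1/(-2*b + q)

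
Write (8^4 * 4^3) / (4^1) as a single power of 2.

2^16

8^4 = 2^12; 4^3 = 2^6; 4^1 = 2^2
Combine exponents: 2^16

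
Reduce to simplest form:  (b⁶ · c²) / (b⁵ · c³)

Quotient: b¹ · (c^-1)

b/c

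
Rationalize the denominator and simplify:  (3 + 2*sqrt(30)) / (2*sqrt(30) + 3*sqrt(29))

(-40 - 2*sqrt(30) + 3*sqrt(29) + 2*sqrt(870))/47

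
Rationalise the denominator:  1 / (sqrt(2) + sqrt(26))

(-sqrt(2) + sqrt(26))/24

Multiply numerator and denominator by -sqrt(2) + sqrt(26).
Denominator becomes 24; numerator becomes -sqrt(2) + sqrt(26).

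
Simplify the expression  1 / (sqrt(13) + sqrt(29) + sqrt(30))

Group as (sqrt(13) + sqrt(30)) + sqrt(29); multiply by (sqrt(13) + sqrt(30)) - sqrt(29), then rationalise the remaining surd.

(-sqrt(11310) + 6*sqrt(30) + 7*sqrt(29) + 23*sqrt(13))/682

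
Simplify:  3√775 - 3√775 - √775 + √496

3√775 = 15*√31; 3√775 = 15*√31; √775 = 5*√31; √496 = 4*√31
Combine: (15 - 15 - 5 + 4)·√31 = -√31

-√31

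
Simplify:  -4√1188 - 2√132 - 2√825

-38*√33

4√1188 = 24*√33; 2√132 = 4*√33; 2√825 = 10*√33
Combine: (-24 - 4 - 10)·√33 = -38*√33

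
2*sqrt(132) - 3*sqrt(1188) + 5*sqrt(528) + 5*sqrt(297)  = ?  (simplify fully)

21*sqrt(33)

2*sqrt(132) = 4*sqrt(33); 3*sqrt(1188) = 18*sqrt(33); 5*sqrt(528) = 20*sqrt(33); 5*sqrt(297) = 15*sqrt(33)
Combine: (4 - 18 + 20 + 15)·sqrt(33) = 21*sqrt(33)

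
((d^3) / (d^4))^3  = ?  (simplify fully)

Inside the bracket: (d^-1)
Raise to the power 3: (d^-3)

d^(-3)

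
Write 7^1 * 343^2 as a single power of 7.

7^7

7^1 = 7^1; 343^2 = 7^6
Combine exponents: 7^7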